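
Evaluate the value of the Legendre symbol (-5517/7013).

(-5517/7013)
  = (1496/7013)    [-5517 ≡ 1496 mod 7013]
  = -(187/7013)    [7013 ≡ 5 mod 8 ⇒ (2/7013)^3 = -1]
  = -(7013/187)    [QR: 7013 ≡ 1 mod 4, sign kept]
  = -(94/187)    [7013 ≡ 94 mod 187]
  = (47/187)    [187 ≡ 3 mod 8 ⇒ (2/187) = -1]
  = -(187/47)    [QR: both ≡ 3 mod 4, sign flips]
  = -(46/47)    [187 ≡ 46 mod 47]
  = -(23/47)    [47 ≡ 7 mod 8 ⇒ (2/47) = +1]
  = (47/23)    [QR: both ≡ 3 mod 4, sign flips]
  = (1/23)    [47 ≡ 1 mod 23]
  = 1    [(1/23) = 1]

1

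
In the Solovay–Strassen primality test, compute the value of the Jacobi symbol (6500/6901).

(6500/6901)
  = (1625/6901)    [6901 ≡ 5 mod 8 ⇒ (2/6901)^2 = +1]
  = (6901/1625)    [QR: 1625 ≡ 1 mod 4, sign kept]
  = (401/1625)    [6901 ≡ 401 mod 1625]
  = (1625/401)    [QR: 401 ≡ 1 mod 4, sign kept]
  = (21/401)    [1625 ≡ 21 mod 401]
  = (401/21)    [QR: 21 ≡ 1 mod 4, sign kept]
  = (2/21)    [401 ≡ 2 mod 21]
  = -(1/21)    [21 ≡ 5 mod 8 ⇒ (2/21) = -1]
  = -1    [(1/21) = 1]

-1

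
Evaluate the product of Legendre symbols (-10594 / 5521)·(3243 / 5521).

By multiplicativity, (-10594·3243 / 5521) = (-10594 / 5521)·(3243 / 5521).
First factor (-10594 / 5521):
Reduce the numerator: -10594 ≡ 448 (mod 5521), so (-10594 / 5521) = (448 / 5521).
Factor out 2: 448 = 2^6·7. Since 5521 ≡ 1 (mod 8), (2 / 5521) = +1, and (2 / 5521)^6 = +1. Now have (7 / 5521).
5521 ≡ 1 (mod 4), so quadratic reciprocity gives (7 / 5521) = (5521 / 7). Reduce: 5521 ≡ 5 (mod 7). Now have (5 / 7).
5 ≡ 1 (mod 4), so quadratic reciprocity gives (5 / 7) = (7 / 5). Reduce: 7 ≡ 2 (mod 5). Now have (2 / 5).
Factor out 2: 2 = 2. Since 5 ≡ 5 (mod 8), (2 / 5) = -1. Now have -(1 / 5).
(1 / 5) = 1. Collecting the sign factors: -1.
Second factor (3243 / 5521):
5521 ≡ 1 (mod 4), so quadratic reciprocity gives (3243 / 5521) = (5521 / 3243). Reduce: 5521 ≡ 2278 (mod 3243). Now have (2278 / 3243).
Factor out 2: 2278 = 2·1139. Since 3243 ≡ 3 (mod 8), (2 / 3243) = -1. Now have -(1139 / 3243).
Both 1139 ≡ 3 and 3243 ≡ 3 (mod 4), so reciprocity gives (1139 / 3243) = -(3243 / 1139). Reduce: 3243 ≡ 965 (mod 1139). Now have (965 / 1139).
965 ≡ 1 (mod 4), so quadratic reciprocity gives (965 / 1139) = (1139 / 965). Reduce: 1139 ≡ 174 (mod 965). Now have (174 / 965).
Factor out 2: 174 = 2·87. Since 965 ≡ 5 (mod 8), (2 / 965) = -1. Now have -(87 / 965).
965 ≡ 1 (mod 4), so quadratic reciprocity gives (87 / 965) = (965 / 87). Reduce: 965 ≡ 8 (mod 87). Now have -(8 / 87).
Factor out 2: 8 = 2^3. Since 87 ≡ 7 (mod 8), (2 / 87) = +1, and (2 / 87)^3 = +1. Now have -(1 / 87).
(1 / 87) = 1. Collecting the sign factors: -1.
Product: (-1)·(-1) = 1.

1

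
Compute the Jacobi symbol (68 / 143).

-1

(68 / 143)
  = (17 / 143)    [143 ≡ 7 mod 8 ⇒ (2 / 143)^2 = +1]
  = (143 / 17)    [QR: 17 ≡ 1 mod 4, sign kept]
  = (7 / 17)    [143 ≡ 7 mod 17]
  = (17 / 7)    [QR: 17 ≡ 1 mod 4, sign kept]
  = (3 / 7)    [17 ≡ 3 mod 7]
  = -(7 / 3)    [QR: both ≡ 3 mod 4, sign flips]
  = -(1 / 3)    [7 ≡ 1 mod 3]
  = -1    [(1 / 3) = 1]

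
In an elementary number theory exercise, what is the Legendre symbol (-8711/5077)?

Pull out -1: (-8711/5077) = (-1/5077)·(8711/5077). Since 5077 ≡ 1 (mod 4), (-1/5077) = +1. Now have (8711/5077).
Reduce the numerator: 8711 ≡ 3634 (mod 5077), so (8711/5077) = (3634/5077).
Factor out 2: 3634 = 2·1817. Since 5077 ≡ 5 (mod 8), (2/5077) = -1. Now have -(1817/5077).
1817 ≡ 1 (mod 4), so quadratic reciprocity gives (1817/5077) = (5077/1817). Reduce: 5077 ≡ 1443 (mod 1817). Now have -(1443/1817).
1817 ≡ 1 (mod 4), so quadratic reciprocity gives (1443/1817) = (1817/1443). Reduce: 1817 ≡ 374 (mod 1443). Now have -(374/1443).
Factor out 2: 374 = 2·187. Since 1443 ≡ 3 (mod 8), (2/1443) = -1. Now have (187/1443).
Both 187 ≡ 3 and 1443 ≡ 3 (mod 4), so reciprocity gives (187/1443) = -(1443/187). Reduce: 1443 ≡ 134 (mod 187). Now have -(134/187).
Factor out 2: 134 = 2·67. Since 187 ≡ 3 (mod 8), (2/187) = -1. Now have (67/187).
Both 67 ≡ 3 and 187 ≡ 3 (mod 4), so reciprocity gives (67/187) = -(187/67). Reduce: 187 ≡ 53 (mod 67). Now have -(53/67).
53 ≡ 1 (mod 4), so quadratic reciprocity gives (53/67) = (67/53). Reduce: 67 ≡ 14 (mod 53). Now have -(14/53).
Factor out 2: 14 = 2·7. Since 53 ≡ 5 (mod 8), (2/53) = -1. Now have (7/53).
53 ≡ 1 (mod 4), so quadratic reciprocity gives (7/53) = (53/7). Reduce: 53 ≡ 4 (mod 7). Now have (4/7).
Factor out 2: 4 = 2^2. Since 7 ≡ 7 (mod 8), (2/7) = +1, and (2/7)^2 = +1. Now have (1/7).
(1/7) = 1. Collecting the sign factors: 1.

1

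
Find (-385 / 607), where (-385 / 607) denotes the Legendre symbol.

1

(-385 / 607)
  = -(385 / 607)    [607 ≡ 3 mod 4 ⇒ (-1 / 607) = -1]
  = -(607 / 385)    [QR: 385 ≡ 1 mod 4, sign kept]
  = -(222 / 385)    [607 ≡ 222 mod 385]
  = -(111 / 385)    [385 ≡ 1 mod 8 ⇒ (2 / 385) = +1]
  = -(385 / 111)    [QR: 385 ≡ 1 mod 4, sign kept]
  = -(52 / 111)    [385 ≡ 52 mod 111]
  = -(13 / 111)    [111 ≡ 7 mod 8 ⇒ (2 / 111)^2 = +1]
  = -(111 / 13)    [QR: 13 ≡ 1 mod 4, sign kept]
  = -(7 / 13)    [111 ≡ 7 mod 13]
  = -(13 / 7)    [QR: 13 ≡ 1 mod 4, sign kept]
  = -(6 / 7)    [13 ≡ 6 mod 7]
  = -(3 / 7)    [7 ≡ 7 mod 8 ⇒ (2 / 7) = +1]
  = (7 / 3)    [QR: both ≡ 3 mod 4, sign flips]
  = (1 / 3)    [7 ≡ 1 mod 3]
  = 1    [(1 / 3) = 1]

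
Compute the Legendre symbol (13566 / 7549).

(13566 / 7549)
  = (6017 / 7549)    [13566 ≡ 6017 mod 7549]
  = (7549 / 6017)    [QR: 6017 ≡ 1 mod 4, sign kept]
  = (1532 / 6017)    [7549 ≡ 1532 mod 6017]
  = (383 / 6017)    [6017 ≡ 1 mod 8 ⇒ (2 / 6017)^2 = +1]
  = (6017 / 383)    [QR: 6017 ≡ 1 mod 4, sign kept]
  = (272 / 383)    [6017 ≡ 272 mod 383]
  = (17 / 383)    [383 ≡ 7 mod 8 ⇒ (2 / 383)^4 = +1]
  = (383 / 17)    [QR: 17 ≡ 1 mod 4, sign kept]
  = (9 / 17)    [383 ≡ 9 mod 17]
  = (17 / 9)    [QR: 9 ≡ 1 mod 4, sign kept]
  = (8 / 9)    [17 ≡ 8 mod 9]
  = (1 / 9)    [9 ≡ 1 mod 8 ⇒ (2 / 9)^3 = +1]
  = 1    [(1 / 9) = 1]

1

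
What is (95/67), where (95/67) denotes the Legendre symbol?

-1

Reduce the numerator: 95 ≡ 28 (mod 67), so (95/67) = (28/67).
Factor out 2: 28 = 2^2·7. Since 67 ≡ 3 (mod 8), (2/67) = -1, and (2/67)^2 = +1. Now have (7/67).
Both 7 ≡ 3 and 67 ≡ 3 (mod 4), so reciprocity gives (7/67) = -(67/7). Reduce: 67 ≡ 4 (mod 7). Now have -(4/7).
Factor out 2: 4 = 2^2. Since 7 ≡ 7 (mod 8), (2/7) = +1, and (2/7)^2 = +1. Now have -(1/7).
(1/7) = 1. Collecting the sign factors: -1.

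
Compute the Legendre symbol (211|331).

Both 211 ≡ 3 and 331 ≡ 3 (mod 4), so reciprocity gives (211|331) = -(331|211). Reduce: 331 ≡ 120 (mod 211). Now have -(120|211).
Factor out 2: 120 = 2^3·15. Since 211 ≡ 3 (mod 8), (2|211) = -1, and (2|211)^3 = -1. Now have (15|211).
Both 15 ≡ 3 and 211 ≡ 3 (mod 4), so reciprocity gives (15|211) = -(211|15). Reduce: 211 ≡ 1 (mod 15). Now have -(1|15).
(1|15) = 1. Collecting the sign factors: -1.

-1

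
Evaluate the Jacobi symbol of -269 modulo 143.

-1

(-269/143)
  = (17/143)    [-269 ≡ 17 mod 143]
  = (143/17)    [QR: 17 ≡ 1 mod 4, sign kept]
  = (7/17)    [143 ≡ 7 mod 17]
  = (17/7)    [QR: 17 ≡ 1 mod 4, sign kept]
  = (3/7)    [17 ≡ 3 mod 7]
  = -(7/3)    [QR: both ≡ 3 mod 4, sign flips]
  = -(1/3)    [7 ≡ 1 mod 3]
  = -1    [(1/3) = 1]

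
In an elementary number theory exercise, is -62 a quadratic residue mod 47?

Pull out -1: (-62|47) = (-1|47)·(62|47). Since 47 ≡ 3 (mod 4), (-1|47) = -1. Now have -(62|47).
Reduce the numerator: 62 ≡ 15 (mod 47), so (62|47) = (15|47).
Both 15 ≡ 3 and 47 ≡ 3 (mod 4), so reciprocity gives (15|47) = -(47|15). Reduce: 47 ≡ 2 (mod 15). Now have (2|15).
Factor out 2: 2 = 2. Since 15 ≡ 7 (mod 8), (2|15) = +1. Now have (1|15).
(1|15) = 1. Collecting the sign factors: 1.
(-62|47) = 1, and 47 is prime, so -62 is a quadratic residue mod 47.

yes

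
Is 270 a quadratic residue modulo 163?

no

(270/163)
  = (107/163)    [270 ≡ 107 mod 163]
  = -(163/107)    [QR: both ≡ 3 mod 4, sign flips]
  = -(56/107)    [163 ≡ 56 mod 107]
  = (7/107)    [107 ≡ 3 mod 8 ⇒ (2/107)^3 = -1]
  = -(107/7)    [QR: both ≡ 3 mod 4, sign flips]
  = -(2/7)    [107 ≡ 2 mod 7]
  = -(1/7)    [7 ≡ 7 mod 8 ⇒ (2/7) = +1]
  = -1    [(1/7) = 1]
The Legendre symbol is -1, so x^2 ≡ 270 (mod 163) has no solution.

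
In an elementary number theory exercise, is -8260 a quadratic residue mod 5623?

(-8260/5623)
  = -(8260/5623)    [5623 ≡ 3 mod 4 ⇒ (-1/5623) = -1]
  = -(2637/5623)    [8260 ≡ 2637 mod 5623]
  = -(5623/2637)    [QR: 2637 ≡ 1 mod 4, sign kept]
  = -(349/2637)    [5623 ≡ 349 mod 2637]
  = -(2637/349)    [QR: 349 ≡ 1 mod 4, sign kept]
  = -(194/349)    [2637 ≡ 194 mod 349]
  = (97/349)    [349 ≡ 5 mod 8 ⇒ (2/349) = -1]
  = (349/97)    [QR: 97 ≡ 1 mod 4, sign kept]
  = (58/97)    [349 ≡ 58 mod 97]
  = (29/97)    [97 ≡ 1 mod 8 ⇒ (2/97) = +1]
  = (97/29)    [QR: 29 ≡ 1 mod 4, sign kept]
  = (10/29)    [97 ≡ 10 mod 29]
  = -(5/29)    [29 ≡ 5 mod 8 ⇒ (2/29) = -1]
  = -(29/5)    [QR: 5 ≡ 1 mod 4, sign kept]
  = -(4/5)    [29 ≡ 4 mod 5]
  = -(1/5)    [5 ≡ 5 mod 8 ⇒ (2/5)^2 = +1]
  = -1    [(1/5) = 1]
(-8260/5623) = -1, and 5623 is prime, so -8260 is not a quadratic residue mod 5623.

no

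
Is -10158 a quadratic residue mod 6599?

no

(-10158|6599)
  = (3040|6599)    [-10158 ≡ 3040 mod 6599]
  = (95|6599)    [6599 ≡ 7 mod 8 ⇒ (2|6599)^5 = +1]
  = -(6599|95)    [QR: both ≡ 3 mod 4, sign flips]
  = -(44|95)    [6599 ≡ 44 mod 95]
  = -(11|95)    [95 ≡ 7 mod 8 ⇒ (2|95)^2 = +1]
  = (95|11)    [QR: both ≡ 3 mod 4, sign flips]
  = (7|11)    [95 ≡ 7 mod 11]
  = -(11|7)    [QR: both ≡ 3 mod 4, sign flips]
  = -(4|7)    [11 ≡ 4 mod 7]
  = -(1|7)    [7 ≡ 7 mod 8 ⇒ (2|7)^2 = +1]
  = -1    [(1|7) = 1]
(-10158|6599) = -1, and 6599 is prime, so -10158 is not a quadratic residue mod 6599.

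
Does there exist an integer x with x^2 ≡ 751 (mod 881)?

yes

(751/881)
  = (881/751)    [QR: 881 ≡ 1 mod 4, sign kept]
  = (130/751)    [881 ≡ 130 mod 751]
  = (65/751)    [751 ≡ 7 mod 8 ⇒ (2/751) = +1]
  = (751/65)    [QR: 65 ≡ 1 mod 4, sign kept]
  = (36/65)    [751 ≡ 36 mod 65]
  = (9/65)    [65 ≡ 1 mod 8 ⇒ (2/65)^2 = +1]
  = (65/9)    [QR: 9 ≡ 1 mod 4, sign kept]
  = (2/9)    [65 ≡ 2 mod 9]
  = (1/9)    [9 ≡ 1 mod 8 ⇒ (2/9) = +1]
  = 1    [(1/9) = 1]
The Legendre symbol is 1, so x^2 ≡ 751 (mod 881) has solution.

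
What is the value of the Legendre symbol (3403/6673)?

1

6673 ≡ 1 (mod 4), so quadratic reciprocity gives (3403/6673) = (6673/3403). Reduce: 6673 ≡ 3270 (mod 3403). Now have (3270/3403).
Factor out 2: 3270 = 2·1635. Since 3403 ≡ 3 (mod 8), (2/3403) = -1. Now have -(1635/3403).
Both 1635 ≡ 3 and 3403 ≡ 3 (mod 4), so reciprocity gives (1635/3403) = -(3403/1635). Reduce: 3403 ≡ 133 (mod 1635). Now have (133/1635).
133 ≡ 1 (mod 4), so quadratic reciprocity gives (133/1635) = (1635/133). Reduce: 1635 ≡ 39 (mod 133). Now have (39/133).
133 ≡ 1 (mod 4), so quadratic reciprocity gives (39/133) = (133/39). Reduce: 133 ≡ 16 (mod 39). Now have (16/39).
Factor out 2: 16 = 2^4. Since 39 ≡ 7 (mod 8), (2/39) = +1, and (2/39)^4 = +1. Now have (1/39).
(1/39) = 1. Collecting the sign factors: 1.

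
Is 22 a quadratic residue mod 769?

(22/769)
  = (11/769)    [769 ≡ 1 mod 8 ⇒ (2/769) = +1]
  = (769/11)    [QR: 769 ≡ 1 mod 4, sign kept]
  = (10/11)    [769 ≡ 10 mod 11]
  = -(5/11)    [11 ≡ 3 mod 8 ⇒ (2/11) = -1]
  = -(11/5)    [QR: 5 ≡ 1 mod 4, sign kept]
  = -(1/5)    [11 ≡ 1 mod 5]
  = -1    [(1/5) = 1]
(22/769) = -1, and 769 is prime, so 22 is not a quadratic residue mod 769.

no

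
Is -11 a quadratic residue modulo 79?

(-11/79)
  = (68/79)    [-11 ≡ 68 mod 79]
  = (17/79)    [79 ≡ 7 mod 8 ⇒ (2/79)^2 = +1]
  = (79/17)    [QR: 17 ≡ 1 mod 4, sign kept]
  = (11/17)    [79 ≡ 11 mod 17]
  = (17/11)    [QR: 17 ≡ 1 mod 4, sign kept]
  = (6/11)    [17 ≡ 6 mod 11]
  = -(3/11)    [11 ≡ 3 mod 8 ⇒ (2/11) = -1]
  = (11/3)    [QR: both ≡ 3 mod 4, sign flips]
  = (2/3)    [11 ≡ 2 mod 3]
  = -(1/3)    [3 ≡ 3 mod 8 ⇒ (2/3) = -1]
  = -1    [(1/3) = 1]
The Legendre symbol is -1, so x^2 ≡ -11 (mod 79) has no solution.

no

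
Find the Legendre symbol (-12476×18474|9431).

By multiplicativity, (-12476·18474|9431) = (-12476|9431)·(18474|9431).
First factor (-12476|9431):
Reduce the numerator: -12476 ≡ 6386 (mod 9431), so (-12476|9431) = (6386|9431).
Factor out 2: 6386 = 2·3193. Since 9431 ≡ 7 (mod 8), (2|9431) = +1. Now have (3193|9431).
3193 ≡ 1 (mod 4), so quadratic reciprocity gives (3193|9431) = (9431|3193). Reduce: 9431 ≡ 3045 (mod 3193). Now have (3045|3193).
3045 ≡ 1 (mod 4), so quadratic reciprocity gives (3045|3193) = (3193|3045). Reduce: 3193 ≡ 148 (mod 3045). Now have (148|3045).
Factor out 2: 148 = 2^2·37. Since 3045 ≡ 5 (mod 8), (2|3045) = -1, and (2|3045)^2 = +1. Now have (37|3045).
37 ≡ 1 (mod 4), so quadratic reciprocity gives (37|3045) = (3045|37). Reduce: 3045 ≡ 11 (mod 37). Now have (11|37).
37 ≡ 1 (mod 4), so quadratic reciprocity gives (11|37) = (37|11). Reduce: 37 ≡ 4 (mod 11). Now have (4|11).
Factor out 2: 4 = 2^2. Since 11 ≡ 3 (mod 8), (2|11) = -1, and (2|11)^2 = +1. Now have (1|11).
(1|11) = 1. Collecting the sign factors: 1.
Second factor (18474|9431):
Reduce the numerator: 18474 ≡ 9043 (mod 9431), so (18474|9431) = (9043|9431).
Both 9043 ≡ 3 and 9431 ≡ 3 (mod 4), so reciprocity gives (9043|9431) = -(9431|9043). Reduce: 9431 ≡ 388 (mod 9043). Now have -(388|9043).
Factor out 2: 388 = 2^2·97. Since 9043 ≡ 3 (mod 8), (2|9043) = -1, and (2|9043)^2 = +1. Now have -(97|9043).
97 ≡ 1 (mod 4), so quadratic reciprocity gives (97|9043) = (9043|97). Reduce: 9043 ≡ 22 (mod 97). Now have -(22|97).
Factor out 2: 22 = 2·11. Since 97 ≡ 1 (mod 8), (2|97) = +1. Now have -(11|97).
97 ≡ 1 (mod 4), so quadratic reciprocity gives (11|97) = (97|11). Reduce: 97 ≡ 9 (mod 11). Now have -(9|11).
9 ≡ 1 (mod 4), so quadratic reciprocity gives (9|11) = (11|9). Reduce: 11 ≡ 2 (mod 9). Now have -(2|9).
Factor out 2: 2 = 2. Since 9 ≡ 1 (mod 8), (2|9) = +1. Now have -(1|9).
(1|9) = 1. Collecting the sign factors: -1.
Product: (1)·(-1) = -1.

-1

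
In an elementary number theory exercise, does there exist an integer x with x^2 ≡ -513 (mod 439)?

yes

(-513|439)
  = -(513|439)    [439 ≡ 3 mod 4 ⇒ (-1|439) = -1]
  = -(74|439)    [513 ≡ 74 mod 439]
  = -(37|439)    [439 ≡ 7 mod 8 ⇒ (2|439) = +1]
  = -(439|37)    [QR: 37 ≡ 1 mod 4, sign kept]
  = -(32|37)    [439 ≡ 32 mod 37]
  = (1|37)    [37 ≡ 5 mod 8 ⇒ (2|37)^5 = -1]
  = 1    [(1|37) = 1]
The Legendre symbol is 1, so x^2 ≡ -513 (mod 439) has solution.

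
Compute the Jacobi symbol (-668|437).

-1

(-668|437)
  = (206|437)    [-668 ≡ 206 mod 437]
  = -(103|437)    [437 ≡ 5 mod 8 ⇒ (2|437) = -1]
  = -(437|103)    [QR: 437 ≡ 1 mod 4, sign kept]
  = -(25|103)    [437 ≡ 25 mod 103]
  = -(103|25)    [QR: 25 ≡ 1 mod 4, sign kept]
  = -(3|25)    [103 ≡ 3 mod 25]
  = -(25|3)    [QR: 25 ≡ 1 mod 4, sign kept]
  = -(1|3)    [25 ≡ 1 mod 3]
  = -1    [(1|3) = 1]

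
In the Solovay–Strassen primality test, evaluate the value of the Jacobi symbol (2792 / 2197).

Reduce the numerator: 2792 ≡ 595 (mod 2197), so (2792 / 2197) = (595 / 2197).
2197 ≡ 1 (mod 4), so quadratic reciprocity gives (595 / 2197) = (2197 / 595). Reduce: 2197 ≡ 412 (mod 595). Now have (412 / 595).
Factor out 2: 412 = 2^2·103. Since 595 ≡ 3 (mod 8), (2 / 595) = -1, and (2 / 595)^2 = +1. Now have (103 / 595).
Both 103 ≡ 3 and 595 ≡ 3 (mod 4), so reciprocity gives (103 / 595) = -(595 / 103). Reduce: 595 ≡ 80 (mod 103). Now have -(80 / 103).
Factor out 2: 80 = 2^4·5. Since 103 ≡ 7 (mod 8), (2 / 103) = +1, and (2 / 103)^4 = +1. Now have -(5 / 103).
5 ≡ 1 (mod 4), so quadratic reciprocity gives (5 / 103) = (103 / 5). Reduce: 103 ≡ 3 (mod 5). Now have -(3 / 5).
5 ≡ 1 (mod 4), so quadratic reciprocity gives (3 / 5) = (5 / 3). Reduce: 5 ≡ 2 (mod 3). Now have -(2 / 3).
Factor out 2: 2 = 2. Since 3 ≡ 3 (mod 8), (2 / 3) = -1. Now have (1 / 3).
(1 / 3) = 1. Collecting the sign factors: 1.

1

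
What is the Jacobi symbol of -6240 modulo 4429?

-1

(-6240 / 4429)
  = (2618 / 4429)    [-6240 ≡ 2618 mod 4429]
  = -(1309 / 4429)    [4429 ≡ 5 mod 8 ⇒ (2 / 4429) = -1]
  = -(4429 / 1309)    [QR: 1309 ≡ 1 mod 4, sign kept]
  = -(502 / 1309)    [4429 ≡ 502 mod 1309]
  = (251 / 1309)    [1309 ≡ 5 mod 8 ⇒ (2 / 1309) = -1]
  = (1309 / 251)    [QR: 1309 ≡ 1 mod 4, sign kept]
  = (54 / 251)    [1309 ≡ 54 mod 251]
  = -(27 / 251)    [251 ≡ 3 mod 8 ⇒ (2 / 251) = -1]
  = (251 / 27)    [QR: both ≡ 3 mod 4, sign flips]
  = (8 / 27)    [251 ≡ 8 mod 27]
  = -(1 / 27)    [27 ≡ 3 mod 8 ⇒ (2 / 27)^3 = -1]
  = -1    [(1 / 27) = 1]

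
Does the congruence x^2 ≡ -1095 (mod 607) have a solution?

Reduce the numerator: -1095 ≡ 119 (mod 607), so (-1095/607) = (119/607).
Both 119 ≡ 3 and 607 ≡ 3 (mod 4), so reciprocity gives (119/607) = -(607/119). Reduce: 607 ≡ 12 (mod 119). Now have -(12/119).
Factor out 2: 12 = 2^2·3. Since 119 ≡ 7 (mod 8), (2/119) = +1, and (2/119)^2 = +1. Now have -(3/119).
Both 3 ≡ 3 and 119 ≡ 3 (mod 4), so reciprocity gives (3/119) = -(119/3). Reduce: 119 ≡ 2 (mod 3). Now have (2/3).
Factor out 2: 2 = 2. Since 3 ≡ 3 (mod 8), (2/3) = -1. Now have -(1/3).
(1/3) = 1. Collecting the sign factors: -1.
The Legendre symbol is -1, so x^2 ≡ -1095 (mod 607) has no solution.

no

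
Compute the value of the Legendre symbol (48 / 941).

-1

Factor out 2: 48 = 2^4·3. Since 941 ≡ 5 (mod 8), (2 / 941) = -1, and (2 / 941)^4 = +1. Now have (3 / 941).
941 ≡ 1 (mod 4), so quadratic reciprocity gives (3 / 941) = (941 / 3). Reduce: 941 ≡ 2 (mod 3). Now have (2 / 3).
Factor out 2: 2 = 2. Since 3 ≡ 3 (mod 8), (2 / 3) = -1. Now have -(1 / 3).
(1 / 3) = 1. Collecting the sign factors: -1.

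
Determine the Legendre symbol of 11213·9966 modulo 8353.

-1

By multiplicativity, (11213·9966/8353) = (11213/8353)·(9966/8353).
First factor (11213/8353):
(11213/8353)
  = (2860/8353)    [11213 ≡ 2860 mod 8353]
  = (715/8353)    [8353 ≡ 1 mod 8 ⇒ (2/8353)^2 = +1]
  = (8353/715)    [QR: 8353 ≡ 1 mod 4, sign kept]
  = (488/715)    [8353 ≡ 488 mod 715]
  = -(61/715)    [715 ≡ 3 mod 8 ⇒ (2/715)^3 = -1]
  = -(715/61)    [QR: 61 ≡ 1 mod 4, sign kept]
  = -(44/61)    [715 ≡ 44 mod 61]
  = -(11/61)    [61 ≡ 5 mod 8 ⇒ (2/61)^2 = +1]
  = -(61/11)    [QR: 61 ≡ 1 mod 4, sign kept]
  = -(6/11)    [61 ≡ 6 mod 11]
  = (3/11)    [11 ≡ 3 mod 8 ⇒ (2/11) = -1]
  = -(11/3)    [QR: both ≡ 3 mod 4, sign flips]
  = -(2/3)    [11 ≡ 2 mod 3]
  = (1/3)    [3 ≡ 3 mod 8 ⇒ (2/3) = -1]
  = 1    [(1/3) = 1]
Second factor (9966/8353):
(9966/8353)
  = (1613/8353)    [9966 ≡ 1613 mod 8353]
  = (8353/1613)    [QR: 1613 ≡ 1 mod 4, sign kept]
  = (288/1613)    [8353 ≡ 288 mod 1613]
  = -(9/1613)    [1613 ≡ 5 mod 8 ⇒ (2/1613)^5 = -1]
  = -(1613/9)    [QR: 9 ≡ 1 mod 4, sign kept]
  = -(2/9)    [1613 ≡ 2 mod 9]
  = -(1/9)    [9 ≡ 1 mod 8 ⇒ (2/9) = +1]
  = -1    [(1/9) = 1]
Product: (1)·(-1) = -1.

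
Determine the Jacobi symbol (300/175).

0

Reduce the numerator: 300 ≡ 125 (mod 175), so (300/175) = (125/175).
125 ≡ 1 (mod 4), so quadratic reciprocity gives (125/175) = (175/125). Reduce: 175 ≡ 50 (mod 125). Now have (50/125).
Factor out 2: 50 = 2·25. Since 125 ≡ 5 (mod 8), (2/125) = -1. Now have -(25/125).
25 ≡ 1 (mod 4), so quadratic reciprocity gives (25/125) = (125/25). Reduce: 125 ≡ 0 (mod 25). Now have -(0/25).
The numerator is now 0 with denominator 25 > 1: the symbol is 0.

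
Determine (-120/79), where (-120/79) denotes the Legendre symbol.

1

(-120/79)
  = (38/79)    [-120 ≡ 38 mod 79]
  = (19/79)    [79 ≡ 7 mod 8 ⇒ (2/79) = +1]
  = -(79/19)    [QR: both ≡ 3 mod 4, sign flips]
  = -(3/19)    [79 ≡ 3 mod 19]
  = (19/3)    [QR: both ≡ 3 mod 4, sign flips]
  = (1/3)    [19 ≡ 1 mod 3]
  = 1    [(1/3) = 1]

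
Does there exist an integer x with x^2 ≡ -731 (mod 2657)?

Pull out -1: (-731/2657) = (-1/2657)·(731/2657). Since 2657 ≡ 1 (mod 4), (-1/2657) = +1. Now have (731/2657).
2657 ≡ 1 (mod 4), so quadratic reciprocity gives (731/2657) = (2657/731). Reduce: 2657 ≡ 464 (mod 731). Now have (464/731).
Factor out 2: 464 = 2^4·29. Since 731 ≡ 3 (mod 8), (2/731) = -1, and (2/731)^4 = +1. Now have (29/731).
29 ≡ 1 (mod 4), so quadratic reciprocity gives (29/731) = (731/29). Reduce: 731 ≡ 6 (mod 29). Now have (6/29).
Factor out 2: 6 = 2·3. Since 29 ≡ 5 (mod 8), (2/29) = -1. Now have -(3/29).
29 ≡ 1 (mod 4), so quadratic reciprocity gives (3/29) = (29/3). Reduce: 29 ≡ 2 (mod 3). Now have -(2/3).
Factor out 2: 2 = 2. Since 3 ≡ 3 (mod 8), (2/3) = -1. Now have (1/3).
(1/3) = 1. Collecting the sign factors: 1.
The Legendre symbol is 1, so x^2 ≡ -731 (mod 2657) has solution.

yes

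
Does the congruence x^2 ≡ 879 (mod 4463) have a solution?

yes

Both 879 ≡ 3 and 4463 ≡ 3 (mod 4), so reciprocity gives (879/4463) = -(4463/879). Reduce: 4463 ≡ 68 (mod 879). Now have -(68/879).
Factor out 2: 68 = 2^2·17. Since 879 ≡ 7 (mod 8), (2/879) = +1, and (2/879)^2 = +1. Now have -(17/879).
17 ≡ 1 (mod 4), so quadratic reciprocity gives (17/879) = (879/17). Reduce: 879 ≡ 12 (mod 17). Now have -(12/17).
Factor out 2: 12 = 2^2·3. Since 17 ≡ 1 (mod 8), (2/17) = +1, and (2/17)^2 = +1. Now have -(3/17).
17 ≡ 1 (mod 4), so quadratic reciprocity gives (3/17) = (17/3). Reduce: 17 ≡ 2 (mod 3). Now have -(2/3).
Factor out 2: 2 = 2. Since 3 ≡ 3 (mod 8), (2/3) = -1. Now have (1/3).
(1/3) = 1. Collecting the sign factors: 1.
(879/4463) = 1, and 4463 is prime, so 879 is a quadratic residue mod 4463.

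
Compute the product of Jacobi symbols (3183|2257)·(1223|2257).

By multiplicativity, (3183·1223|2257) = (3183|2257)·(1223|2257).
First factor (3183|2257):
(3183|2257)
  = (926|2257)    [3183 ≡ 926 mod 2257]
  = (463|2257)    [2257 ≡ 1 mod 8 ⇒ (2|2257) = +1]
  = (2257|463)    [QR: 2257 ≡ 1 mod 4, sign kept]
  = (405|463)    [2257 ≡ 405 mod 463]
  = (463|405)    [QR: 405 ≡ 1 mod 4, sign kept]
  = (58|405)    [463 ≡ 58 mod 405]
  = -(29|405)    [405 ≡ 5 mod 8 ⇒ (2|405) = -1]
  = -(405|29)    [QR: 29 ≡ 1 mod 4, sign kept]
  = -(28|29)    [405 ≡ 28 mod 29]
  = -(7|29)    [29 ≡ 5 mod 8 ⇒ (2|29)^2 = +1]
  = -(29|7)    [QR: 29 ≡ 1 mod 4, sign kept]
  = -(1|7)    [29 ≡ 1 mod 7]
  = -1    [(1|7) = 1]
Second factor (1223|2257):
(1223|2257)
  = (2257|1223)    [QR: 2257 ≡ 1 mod 4, sign kept]
  = (1034|1223)    [2257 ≡ 1034 mod 1223]
  = (517|1223)    [1223 ≡ 7 mod 8 ⇒ (2|1223) = +1]
  = (1223|517)    [QR: 517 ≡ 1 mod 4, sign kept]
  = (189|517)    [1223 ≡ 189 mod 517]
  = (517|189)    [QR: 189 ≡ 1 mod 4, sign kept]
  = (139|189)    [517 ≡ 139 mod 189]
  = (189|139)    [QR: 189 ≡ 1 mod 4, sign kept]
  = (50|139)    [189 ≡ 50 mod 139]
  = -(25|139)    [139 ≡ 3 mod 8 ⇒ (2|139) = -1]
  = -(139|25)    [QR: 25 ≡ 1 mod 4, sign kept]
  = -(14|25)    [139 ≡ 14 mod 25]
  = -(7|25)    [25 ≡ 1 mod 8 ⇒ (2|25) = +1]
  = -(25|7)    [QR: 25 ≡ 1 mod 4, sign kept]
  = -(4|7)    [25 ≡ 4 mod 7]
  = -(1|7)    [7 ≡ 7 mod 8 ⇒ (2|7)^2 = +1]
  = -1    [(1|7) = 1]
Product: (-1)·(-1) = 1.

1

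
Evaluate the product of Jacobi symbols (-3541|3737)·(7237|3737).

By multiplicativity, (-3541·7237|3737) = (-3541|3737)·(7237|3737).
First factor (-3541|3737):
(-3541|3737)
  = (196|3737)    [-3541 ≡ 196 mod 3737]
  = (49|3737)    [3737 ≡ 1 mod 8 ⇒ (2|3737)^2 = +1]
  = (3737|49)    [QR: 49 ≡ 1 mod 4, sign kept]
  = (13|49)    [3737 ≡ 13 mod 49]
  = (49|13)    [QR: 13 ≡ 1 mod 4, sign kept]
  = (10|13)    [49 ≡ 10 mod 13]
  = -(5|13)    [13 ≡ 5 mod 8 ⇒ (2|13) = -1]
  = -(13|5)    [QR: 5 ≡ 1 mod 4, sign kept]
  = -(3|5)    [13 ≡ 3 mod 5]
  = -(5|3)    [QR: 5 ≡ 1 mod 4, sign kept]
  = -(2|3)    [5 ≡ 2 mod 3]
  = (1|3)    [3 ≡ 3 mod 8 ⇒ (2|3) = -1]
  = 1    [(1|3) = 1]
Second factor (7237|3737):
(7237|3737)
  = (3500|3737)    [7237 ≡ 3500 mod 3737]
  = (875|3737)    [3737 ≡ 1 mod 8 ⇒ (2|3737)^2 = +1]
  = (3737|875)    [QR: 3737 ≡ 1 mod 4, sign kept]
  = (237|875)    [3737 ≡ 237 mod 875]
  = (875|237)    [QR: 237 ≡ 1 mod 4, sign kept]
  = (164|237)    [875 ≡ 164 mod 237]
  = (41|237)    [237 ≡ 5 mod 8 ⇒ (2|237)^2 = +1]
  = (237|41)    [QR: 41 ≡ 1 mod 4, sign kept]
  = (32|41)    [237 ≡ 32 mod 41]
  = (1|41)    [41 ≡ 1 mod 8 ⇒ (2|41)^5 = +1]
  = 1    [(1|41) = 1]
Product: (1)·(1) = 1.

1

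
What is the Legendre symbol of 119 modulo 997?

997 ≡ 1 (mod 4), so quadratic reciprocity gives (119/997) = (997/119). Reduce: 997 ≡ 45 (mod 119). Now have (45/119).
45 ≡ 1 (mod 4), so quadratic reciprocity gives (45/119) = (119/45). Reduce: 119 ≡ 29 (mod 45). Now have (29/45).
29 ≡ 1 (mod 4), so quadratic reciprocity gives (29/45) = (45/29). Reduce: 45 ≡ 16 (mod 29). Now have (16/29).
Factor out 2: 16 = 2^4. Since 29 ≡ 5 (mod 8), (2/29) = -1, and (2/29)^4 = +1. Now have (1/29).
(1/29) = 1. Collecting the sign factors: 1.

1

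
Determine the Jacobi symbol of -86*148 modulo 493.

By multiplicativity, (-86·148 / 493) = (-86 / 493)·(148 / 493).
First factor (-86 / 493):
Pull out -1: (-86 / 493) = (-1 / 493)·(86 / 493). Since 493 ≡ 1 (mod 4), (-1 / 493) = +1. Now have (86 / 493).
Factor out 2: 86 = 2·43. Since 493 ≡ 5 (mod 8), (2 / 493) = -1. Now have -(43 / 493).
493 ≡ 1 (mod 4), so quadratic reciprocity gives (43 / 493) = (493 / 43). Reduce: 493 ≡ 20 (mod 43). Now have -(20 / 43).
Factor out 2: 20 = 2^2·5. Since 43 ≡ 3 (mod 8), (2 / 43) = -1, and (2 / 43)^2 = +1. Now have -(5 / 43).
5 ≡ 1 (mod 4), so quadratic reciprocity gives (5 / 43) = (43 / 5). Reduce: 43 ≡ 3 (mod 5). Now have -(3 / 5).
5 ≡ 1 (mod 4), so quadratic reciprocity gives (3 / 5) = (5 / 3). Reduce: 5 ≡ 2 (mod 3). Now have -(2 / 3).
Factor out 2: 2 = 2. Since 3 ≡ 3 (mod 8), (2 / 3) = -1. Now have (1 / 3).
(1 / 3) = 1. Collecting the sign factors: 1.
Second factor (148 / 493):
Factor out 2: 148 = 2^2·37. Since 493 ≡ 5 (mod 8), (2 / 493) = -1, and (2 / 493)^2 = +1. Now have (37 / 493).
37 ≡ 1 (mod 4), so quadratic reciprocity gives (37 / 493) = (493 / 37). Reduce: 493 ≡ 12 (mod 37). Now have (12 / 37).
Factor out 2: 12 = 2^2·3. Since 37 ≡ 5 (mod 8), (2 / 37) = -1, and (2 / 37)^2 = +1. Now have (3 / 37).
37 ≡ 1 (mod 4), so quadratic reciprocity gives (3 / 37) = (37 / 3). Reduce: 37 ≡ 1 (mod 3). Now have (1 / 3).
(1 / 3) = 1. Collecting the sign factors: 1.
Product: (1)·(1) = 1.

1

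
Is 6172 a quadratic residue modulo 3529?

Reduce the numerator: 6172 ≡ 2643 (mod 3529), so (6172|3529) = (2643|3529).
3529 ≡ 1 (mod 4), so quadratic reciprocity gives (2643|3529) = (3529|2643). Reduce: 3529 ≡ 886 (mod 2643). Now have (886|2643).
Factor out 2: 886 = 2·443. Since 2643 ≡ 3 (mod 8), (2|2643) = -1. Now have -(443|2643).
Both 443 ≡ 3 and 2643 ≡ 3 (mod 4), so reciprocity gives (443|2643) = -(2643|443). Reduce: 2643 ≡ 428 (mod 443). Now have (428|443).
Factor out 2: 428 = 2^2·107. Since 443 ≡ 3 (mod 8), (2|443) = -1, and (2|443)^2 = +1. Now have (107|443).
Both 107 ≡ 3 and 443 ≡ 3 (mod 4), so reciprocity gives (107|443) = -(443|107). Reduce: 443 ≡ 15 (mod 107). Now have -(15|107).
Both 15 ≡ 3 and 107 ≡ 3 (mod 4), so reciprocity gives (15|107) = -(107|15). Reduce: 107 ≡ 2 (mod 15). Now have (2|15).
Factor out 2: 2 = 2. Since 15 ≡ 7 (mod 8), (2|15) = +1. Now have (1|15).
(1|15) = 1. Collecting the sign factors: 1.
(6172|3529) = 1, and 3529 is prime, so 6172 is a quadratic residue mod 3529.

yes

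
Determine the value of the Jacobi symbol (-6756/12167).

1

Reduce the numerator: -6756 ≡ 5411 (mod 12167), so (-6756/12167) = (5411/12167).
Both 5411 ≡ 3 and 12167 ≡ 3 (mod 4), so reciprocity gives (5411/12167) = -(12167/5411). Reduce: 12167 ≡ 1345 (mod 5411). Now have -(1345/5411).
1345 ≡ 1 (mod 4), so quadratic reciprocity gives (1345/5411) = (5411/1345). Reduce: 5411 ≡ 31 (mod 1345). Now have -(31/1345).
1345 ≡ 1 (mod 4), so quadratic reciprocity gives (31/1345) = (1345/31). Reduce: 1345 ≡ 12 (mod 31). Now have -(12/31).
Factor out 2: 12 = 2^2·3. Since 31 ≡ 7 (mod 8), (2/31) = +1, and (2/31)^2 = +1. Now have -(3/31).
Both 3 ≡ 3 and 31 ≡ 3 (mod 4), so reciprocity gives (3/31) = -(31/3). Reduce: 31 ≡ 1 (mod 3). Now have (1/3).
(1/3) = 1. Collecting the sign factors: 1.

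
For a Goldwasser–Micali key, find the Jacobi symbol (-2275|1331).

-1

(-2275|1331)
  = -(2275|1331)    [1331 ≡ 3 mod 4 ⇒ (-1|1331) = -1]
  = -(944|1331)    [2275 ≡ 944 mod 1331]
  = -(59|1331)    [1331 ≡ 3 mod 8 ⇒ (2|1331)^4 = +1]
  = (1331|59)    [QR: both ≡ 3 mod 4, sign flips]
  = (33|59)    [1331 ≡ 33 mod 59]
  = (59|33)    [QR: 33 ≡ 1 mod 4, sign kept]
  = (26|33)    [59 ≡ 26 mod 33]
  = (13|33)    [33 ≡ 1 mod 8 ⇒ (2|33) = +1]
  = (33|13)    [QR: 13 ≡ 1 mod 4, sign kept]
  = (7|13)    [33 ≡ 7 mod 13]
  = (13|7)    [QR: 13 ≡ 1 mod 4, sign kept]
  = (6|7)    [13 ≡ 6 mod 7]
  = (3|7)    [7 ≡ 7 mod 8 ⇒ (2|7) = +1]
  = -(7|3)    [QR: both ≡ 3 mod 4, sign flips]
  = -(1|3)    [7 ≡ 1 mod 3]
  = -1    [(1|3) = 1]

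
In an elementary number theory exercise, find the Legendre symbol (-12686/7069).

Pull out -1: (-12686/7069) = (-1/7069)·(12686/7069). Since 7069 ≡ 1 (mod 4), (-1/7069) = +1. Now have (12686/7069).
Reduce the numerator: 12686 ≡ 5617 (mod 7069), so (12686/7069) = (5617/7069).
5617 ≡ 1 (mod 4), so quadratic reciprocity gives (5617/7069) = (7069/5617). Reduce: 7069 ≡ 1452 (mod 5617). Now have (1452/5617).
Factor out 2: 1452 = 2^2·363. Since 5617 ≡ 1 (mod 8), (2/5617) = +1, and (2/5617)^2 = +1. Now have (363/5617).
5617 ≡ 1 (mod 4), so quadratic reciprocity gives (363/5617) = (5617/363). Reduce: 5617 ≡ 172 (mod 363). Now have (172/363).
Factor out 2: 172 = 2^2·43. Since 363 ≡ 3 (mod 8), (2/363) = -1, and (2/363)^2 = +1. Now have (43/363).
Both 43 ≡ 3 and 363 ≡ 3 (mod 4), so reciprocity gives (43/363) = -(363/43). Reduce: 363 ≡ 19 (mod 43). Now have -(19/43).
Both 19 ≡ 3 and 43 ≡ 3 (mod 4), so reciprocity gives (19/43) = -(43/19). Reduce: 43 ≡ 5 (mod 19). Now have (5/19).
5 ≡ 1 (mod 4), so quadratic reciprocity gives (5/19) = (19/5). Reduce: 19 ≡ 4 (mod 5). Now have (4/5).
Factor out 2: 4 = 2^2. Since 5 ≡ 5 (mod 8), (2/5) = -1, and (2/5)^2 = +1. Now have (1/5).
(1/5) = 1. Collecting the sign factors: 1.

1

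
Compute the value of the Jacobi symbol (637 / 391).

(637 / 391)
  = (246 / 391)    [637 ≡ 246 mod 391]
  = (123 / 391)    [391 ≡ 7 mod 8 ⇒ (2 / 391) = +1]
  = -(391 / 123)    [QR: both ≡ 3 mod 4, sign flips]
  = -(22 / 123)    [391 ≡ 22 mod 123]
  = (11 / 123)    [123 ≡ 3 mod 8 ⇒ (2 / 123) = -1]
  = -(123 / 11)    [QR: both ≡ 3 mod 4, sign flips]
  = -(2 / 11)    [123 ≡ 2 mod 11]
  = (1 / 11)    [11 ≡ 3 mod 8 ⇒ (2 / 11) = -1]
  = 1    [(1 / 11) = 1]

1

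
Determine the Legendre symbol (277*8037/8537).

1

By multiplicativity, (277·8037/8537) = (277/8537)·(8037/8537).
First factor (277/8537):
277 ≡ 1 (mod 4), so quadratic reciprocity gives (277/8537) = (8537/277). Reduce: 8537 ≡ 227 (mod 277). Now have (227/277).
277 ≡ 1 (mod 4), so quadratic reciprocity gives (227/277) = (277/227). Reduce: 277 ≡ 50 (mod 227). Now have (50/227).
Factor out 2: 50 = 2·25. Since 227 ≡ 3 (mod 8), (2/227) = -1. Now have -(25/227).
25 ≡ 1 (mod 4), so quadratic reciprocity gives (25/227) = (227/25). Reduce: 227 ≡ 2 (mod 25). Now have -(2/25).
Factor out 2: 2 = 2. Since 25 ≡ 1 (mod 8), (2/25) = +1. Now have -(1/25).
(1/25) = 1. Collecting the sign factors: -1.
Second factor (8037/8537):
8037 ≡ 1 (mod 4), so quadratic reciprocity gives (8037/8537) = (8537/8037). Reduce: 8537 ≡ 500 (mod 8037). Now have (500/8037).
Factor out 2: 500 = 2^2·125. Since 8037 ≡ 5 (mod 8), (2/8037) = -1, and (2/8037)^2 = +1. Now have (125/8037).
125 ≡ 1 (mod 4), so quadratic reciprocity gives (125/8037) = (8037/125). Reduce: 8037 ≡ 37 (mod 125). Now have (37/125).
37 ≡ 1 (mod 4), so quadratic reciprocity gives (37/125) = (125/37). Reduce: 125 ≡ 14 (mod 37). Now have (14/37).
Factor out 2: 14 = 2·7. Since 37 ≡ 5 (mod 8), (2/37) = -1. Now have -(7/37).
37 ≡ 1 (mod 4), so quadratic reciprocity gives (7/37) = (37/7). Reduce: 37 ≡ 2 (mod 7). Now have -(2/7).
Factor out 2: 2 = 2. Since 7 ≡ 7 (mod 8), (2/7) = +1. Now have -(1/7).
(1/7) = 1. Collecting the sign factors: -1.
Product: (-1)·(-1) = 1.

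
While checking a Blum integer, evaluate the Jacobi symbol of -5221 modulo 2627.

Reduce the numerator: -5221 ≡ 33 (mod 2627), so (-5221/2627) = (33/2627).
33 ≡ 1 (mod 4), so quadratic reciprocity gives (33/2627) = (2627/33). Reduce: 2627 ≡ 20 (mod 33). Now have (20/33).
Factor out 2: 20 = 2^2·5. Since 33 ≡ 1 (mod 8), (2/33) = +1, and (2/33)^2 = +1. Now have (5/33).
5 ≡ 1 (mod 4), so quadratic reciprocity gives (5/33) = (33/5). Reduce: 33 ≡ 3 (mod 5). Now have (3/5).
5 ≡ 1 (mod 4), so quadratic reciprocity gives (3/5) = (5/3). Reduce: 5 ≡ 2 (mod 3). Now have (2/3).
Factor out 2: 2 = 2. Since 3 ≡ 3 (mod 8), (2/3) = -1. Now have -(1/3).
(1/3) = 1. Collecting the sign factors: -1.

-1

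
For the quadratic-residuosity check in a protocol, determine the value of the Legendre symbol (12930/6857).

(12930/6857)
  = (6073/6857)    [12930 ≡ 6073 mod 6857]
  = (6857/6073)    [QR: 6073 ≡ 1 mod 4, sign kept]
  = (784/6073)    [6857 ≡ 784 mod 6073]
  = (49/6073)    [6073 ≡ 1 mod 8 ⇒ (2/6073)^4 = +1]
  = (6073/49)    [QR: 49 ≡ 1 mod 4, sign kept]
  = (46/49)    [6073 ≡ 46 mod 49]
  = (23/49)    [49 ≡ 1 mod 8 ⇒ (2/49) = +1]
  = (49/23)    [QR: 49 ≡ 1 mod 4, sign kept]
  = (3/23)    [49 ≡ 3 mod 23]
  = -(23/3)    [QR: both ≡ 3 mod 4, sign flips]
  = -(2/3)    [23 ≡ 2 mod 3]
  = (1/3)    [3 ≡ 3 mod 8 ⇒ (2/3) = -1]
  = 1    [(1/3) = 1]

1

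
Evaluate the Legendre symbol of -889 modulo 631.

Pull out -1: (-889|631) = (-1|631)·(889|631). Since 631 ≡ 3 (mod 4), (-1|631) = -1. Now have -(889|631).
Reduce the numerator: 889 ≡ 258 (mod 631), so (889|631) = (258|631).
Factor out 2: 258 = 2·129. Since 631 ≡ 7 (mod 8), (2|631) = +1. Now have -(129|631).
129 ≡ 1 (mod 4), so quadratic reciprocity gives (129|631) = (631|129). Reduce: 631 ≡ 115 (mod 129). Now have -(115|129).
129 ≡ 1 (mod 4), so quadratic reciprocity gives (115|129) = (129|115). Reduce: 129 ≡ 14 (mod 115). Now have -(14|115).
Factor out 2: 14 = 2·7. Since 115 ≡ 3 (mod 8), (2|115) = -1. Now have (7|115).
Both 7 ≡ 3 and 115 ≡ 3 (mod 4), so reciprocity gives (7|115) = -(115|7). Reduce: 115 ≡ 3 (mod 7). Now have -(3|7).
Both 3 ≡ 3 and 7 ≡ 3 (mod 4), so reciprocity gives (3|7) = -(7|3). Reduce: 7 ≡ 1 (mod 3). Now have (1|3).
(1|3) = 1. Collecting the sign factors: 1.

1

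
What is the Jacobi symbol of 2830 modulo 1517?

Reduce the numerator: 2830 ≡ 1313 (mod 1517), so (2830/1517) = (1313/1517).
1313 ≡ 1 (mod 4), so quadratic reciprocity gives (1313/1517) = (1517/1313). Reduce: 1517 ≡ 204 (mod 1313). Now have (204/1313).
Factor out 2: 204 = 2^2·51. Since 1313 ≡ 1 (mod 8), (2/1313) = +1, and (2/1313)^2 = +1. Now have (51/1313).
1313 ≡ 1 (mod 4), so quadratic reciprocity gives (51/1313) = (1313/51). Reduce: 1313 ≡ 38 (mod 51). Now have (38/51).
Factor out 2: 38 = 2·19. Since 51 ≡ 3 (mod 8), (2/51) = -1. Now have -(19/51).
Both 19 ≡ 3 and 51 ≡ 3 (mod 4), so reciprocity gives (19/51) = -(51/19). Reduce: 51 ≡ 13 (mod 19). Now have (13/19).
13 ≡ 1 (mod 4), so quadratic reciprocity gives (13/19) = (19/13). Reduce: 19 ≡ 6 (mod 13). Now have (6/13).
Factor out 2: 6 = 2·3. Since 13 ≡ 5 (mod 8), (2/13) = -1. Now have -(3/13).
13 ≡ 1 (mod 4), so quadratic reciprocity gives (3/13) = (13/3). Reduce: 13 ≡ 1 (mod 3). Now have -(1/3).
(1/3) = 1. Collecting the sign factors: -1.

-1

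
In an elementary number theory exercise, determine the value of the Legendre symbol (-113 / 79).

(-113 / 79)
  = -(113 / 79)    [79 ≡ 3 mod 4 ⇒ (-1 / 79) = -1]
  = -(34 / 79)    [113 ≡ 34 mod 79]
  = -(17 / 79)    [79 ≡ 7 mod 8 ⇒ (2 / 79) = +1]
  = -(79 / 17)    [QR: 17 ≡ 1 mod 4, sign kept]
  = -(11 / 17)    [79 ≡ 11 mod 17]
  = -(17 / 11)    [QR: 17 ≡ 1 mod 4, sign kept]
  = -(6 / 11)    [17 ≡ 6 mod 11]
  = (3 / 11)    [11 ≡ 3 mod 8 ⇒ (2 / 11) = -1]
  = -(11 / 3)    [QR: both ≡ 3 mod 4, sign flips]
  = -(2 / 3)    [11 ≡ 2 mod 3]
  = (1 / 3)    [3 ≡ 3 mod 8 ⇒ (2 / 3) = -1]
  = 1    [(1 / 3) = 1]

1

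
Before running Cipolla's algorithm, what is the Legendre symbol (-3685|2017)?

(-3685|2017)
  = (349|2017)    [-3685 ≡ 349 mod 2017]
  = (2017|349)    [QR: 349 ≡ 1 mod 4, sign kept]
  = (272|349)    [2017 ≡ 272 mod 349]
  = (17|349)    [349 ≡ 5 mod 8 ⇒ (2|349)^4 = +1]
  = (349|17)    [QR: 17 ≡ 1 mod 4, sign kept]
  = (9|17)    [349 ≡ 9 mod 17]
  = (17|9)    [QR: 9 ≡ 1 mod 4, sign kept]
  = (8|9)    [17 ≡ 8 mod 9]
  = (1|9)    [9 ≡ 1 mod 8 ⇒ (2|9)^3 = +1]
  = 1    [(1|9) = 1]

1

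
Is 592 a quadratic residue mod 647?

no

Factor out 2: 592 = 2^4·37. Since 647 ≡ 7 (mod 8), (2/647) = +1, and (2/647)^4 = +1. Now have (37/647).
37 ≡ 1 (mod 4), so quadratic reciprocity gives (37/647) = (647/37). Reduce: 647 ≡ 18 (mod 37). Now have (18/37).
Factor out 2: 18 = 2·9. Since 37 ≡ 5 (mod 8), (2/37) = -1. Now have -(9/37).
9 ≡ 1 (mod 4), so quadratic reciprocity gives (9/37) = (37/9). Reduce: 37 ≡ 1 (mod 9). Now have -(1/9).
(1/9) = 1. Collecting the sign factors: -1.
(592/647) = -1, and 647 is prime, so 592 is not a quadratic residue mod 647.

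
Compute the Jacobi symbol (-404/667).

1

(-404/667)
  = -(404/667)    [667 ≡ 3 mod 4 ⇒ (-1/667) = -1]
  = -(101/667)    [667 ≡ 3 mod 8 ⇒ (2/667)^2 = +1]
  = -(667/101)    [QR: 101 ≡ 1 mod 4, sign kept]
  = -(61/101)    [667 ≡ 61 mod 101]
  = -(101/61)    [QR: 61 ≡ 1 mod 4, sign kept]
  = -(40/61)    [101 ≡ 40 mod 61]
  = (5/61)    [61 ≡ 5 mod 8 ⇒ (2/61)^3 = -1]
  = (61/5)    [QR: 5 ≡ 1 mod 4, sign kept]
  = (1/5)    [61 ≡ 1 mod 5]
  = 1    [(1/5) = 1]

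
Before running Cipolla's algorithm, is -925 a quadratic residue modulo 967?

Pull out -1: (-925/967) = (-1/967)·(925/967). Since 967 ≡ 3 (mod 4), (-1/967) = -1. Now have -(925/967).
925 ≡ 1 (mod 4), so quadratic reciprocity gives (925/967) = (967/925). Reduce: 967 ≡ 42 (mod 925). Now have -(42/925).
Factor out 2: 42 = 2·21. Since 925 ≡ 5 (mod 8), (2/925) = -1. Now have (21/925).
21 ≡ 1 (mod 4), so quadratic reciprocity gives (21/925) = (925/21). Reduce: 925 ≡ 1 (mod 21). Now have (1/21).
(1/21) = 1. Collecting the sign factors: 1.
(-925/967) = 1, and 967 is prime, so -925 is a quadratic residue mod 967.

yes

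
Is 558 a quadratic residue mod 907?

(558|907)
  = -(279|907)    [907 ≡ 3 mod 8 ⇒ (2|907) = -1]
  = (907|279)    [QR: both ≡ 3 mod 4, sign flips]
  = (70|279)    [907 ≡ 70 mod 279]
  = (35|279)    [279 ≡ 7 mod 8 ⇒ (2|279) = +1]
  = -(279|35)    [QR: both ≡ 3 mod 4, sign flips]
  = -(34|35)    [279 ≡ 34 mod 35]
  = (17|35)    [35 ≡ 3 mod 8 ⇒ (2|35) = -1]
  = (35|17)    [QR: 17 ≡ 1 mod 4, sign kept]
  = (1|17)    [35 ≡ 1 mod 17]
  = 1    [(1|17) = 1]
(558|907) = 1, and 907 is prime, so 558 is a quadratic residue mod 907.

yes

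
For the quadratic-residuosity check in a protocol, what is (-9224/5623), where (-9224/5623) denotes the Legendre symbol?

1

Pull out -1: (-9224/5623) = (-1/5623)·(9224/5623). Since 5623 ≡ 3 (mod 4), (-1/5623) = -1. Now have -(9224/5623).
Reduce the numerator: 9224 ≡ 3601 (mod 5623), so (9224/5623) = (3601/5623).
3601 ≡ 1 (mod 4), so quadratic reciprocity gives (3601/5623) = (5623/3601). Reduce: 5623 ≡ 2022 (mod 3601). Now have -(2022/3601).
Factor out 2: 2022 = 2·1011. Since 3601 ≡ 1 (mod 8), (2/3601) = +1. Now have -(1011/3601).
3601 ≡ 1 (mod 4), so quadratic reciprocity gives (1011/3601) = (3601/1011). Reduce: 3601 ≡ 568 (mod 1011). Now have -(568/1011).
Factor out 2: 568 = 2^3·71. Since 1011 ≡ 3 (mod 8), (2/1011) = -1, and (2/1011)^3 = -1. Now have (71/1011).
Both 71 ≡ 3 and 1011 ≡ 3 (mod 4), so reciprocity gives (71/1011) = -(1011/71). Reduce: 1011 ≡ 17 (mod 71). Now have -(17/71).
17 ≡ 1 (mod 4), so quadratic reciprocity gives (17/71) = (71/17). Reduce: 71 ≡ 3 (mod 17). Now have -(3/17).
17 ≡ 1 (mod 4), so quadratic reciprocity gives (3/17) = (17/3). Reduce: 17 ≡ 2 (mod 3). Now have -(2/3).
Factor out 2: 2 = 2. Since 3 ≡ 3 (mod 8), (2/3) = -1. Now have (1/3).
(1/3) = 1. Collecting the sign factors: 1.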